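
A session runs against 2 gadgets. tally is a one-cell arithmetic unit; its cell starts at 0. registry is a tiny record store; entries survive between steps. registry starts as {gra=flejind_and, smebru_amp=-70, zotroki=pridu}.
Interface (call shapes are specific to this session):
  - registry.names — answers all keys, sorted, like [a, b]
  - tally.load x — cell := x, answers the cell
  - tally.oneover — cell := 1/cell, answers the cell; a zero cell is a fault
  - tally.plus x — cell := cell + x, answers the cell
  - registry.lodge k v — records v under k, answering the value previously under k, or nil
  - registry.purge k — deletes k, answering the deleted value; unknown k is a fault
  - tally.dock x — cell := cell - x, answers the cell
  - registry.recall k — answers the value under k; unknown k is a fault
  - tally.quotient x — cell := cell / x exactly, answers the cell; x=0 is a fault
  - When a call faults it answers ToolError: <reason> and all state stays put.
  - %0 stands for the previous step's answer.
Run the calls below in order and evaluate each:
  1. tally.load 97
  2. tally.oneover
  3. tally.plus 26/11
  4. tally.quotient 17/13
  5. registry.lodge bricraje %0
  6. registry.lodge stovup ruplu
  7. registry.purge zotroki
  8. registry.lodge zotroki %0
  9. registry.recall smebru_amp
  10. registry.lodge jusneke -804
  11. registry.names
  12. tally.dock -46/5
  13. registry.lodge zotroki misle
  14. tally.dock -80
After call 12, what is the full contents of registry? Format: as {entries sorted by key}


Answer: {bricraje=1937/1067, gra=flejind_and, jusneke=-804, smebru_amp=-70, stovup=ruplu, zotroki=pridu}

Derivation:
→ load(x: 97)
← 97
→ oneover()
← 1/97
→ plus(x: 26/11)
← 2533/1067
→ quotient(x: 17/13)
← 1937/1067
→ lodge(k: bricraje, v: %0)
← nil
→ lodge(k: stovup, v: ruplu)
← nil
→ purge(k: zotroki)
← pridu
→ lodge(k: zotroki, v: %0)
← nil
→ recall(k: smebru_amp)
← -70
→ lodge(k: jusneke, v: -804)
← nil
→ names()
← [bricraje, gra, jusneke, smebru_amp, stovup, zotroki]
→ dock(x: -46/5)
← 58767/5335
→ lodge(k: zotroki, v: misle)
← pridu
→ dock(x: -80)
← 485567/5335


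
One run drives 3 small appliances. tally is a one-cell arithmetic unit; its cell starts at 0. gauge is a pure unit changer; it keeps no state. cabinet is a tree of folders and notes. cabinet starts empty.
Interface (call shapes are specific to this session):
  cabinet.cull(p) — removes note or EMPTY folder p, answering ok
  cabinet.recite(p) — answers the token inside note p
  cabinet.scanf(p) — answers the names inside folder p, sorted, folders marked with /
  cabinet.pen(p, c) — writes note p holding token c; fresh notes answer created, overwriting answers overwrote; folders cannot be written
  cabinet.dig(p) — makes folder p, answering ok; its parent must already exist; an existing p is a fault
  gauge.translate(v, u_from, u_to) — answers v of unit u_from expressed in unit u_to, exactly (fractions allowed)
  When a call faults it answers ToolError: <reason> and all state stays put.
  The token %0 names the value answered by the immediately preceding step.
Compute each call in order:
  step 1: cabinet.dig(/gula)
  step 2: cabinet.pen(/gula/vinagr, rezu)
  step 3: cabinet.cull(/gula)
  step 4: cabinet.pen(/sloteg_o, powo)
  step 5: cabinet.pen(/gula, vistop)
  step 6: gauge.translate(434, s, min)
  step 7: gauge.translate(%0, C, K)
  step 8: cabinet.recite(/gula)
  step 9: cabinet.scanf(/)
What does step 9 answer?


// cabinet.dig(p→/gula) == ok
// cabinet.pen(p→/gula/vinagr, c→rezu) == created
// cabinet.cull(p→/gula) == ToolError: not empty
// cabinet.pen(p→/sloteg_o, c→powo) == created
// cabinet.pen(p→/gula, c→vistop) == ToolError: is a directory
// gauge.translate(v→434, u_from→s, u_to→min) == 217/30
// gauge.translate(v→%0, u_from→C, u_to→K) == 16823/60
// cabinet.recite(p→/gula) == ToolError: is a directory
// cabinet.scanf(p→/) == [gula/, sloteg_o]

Answer: [gula/, sloteg_o]


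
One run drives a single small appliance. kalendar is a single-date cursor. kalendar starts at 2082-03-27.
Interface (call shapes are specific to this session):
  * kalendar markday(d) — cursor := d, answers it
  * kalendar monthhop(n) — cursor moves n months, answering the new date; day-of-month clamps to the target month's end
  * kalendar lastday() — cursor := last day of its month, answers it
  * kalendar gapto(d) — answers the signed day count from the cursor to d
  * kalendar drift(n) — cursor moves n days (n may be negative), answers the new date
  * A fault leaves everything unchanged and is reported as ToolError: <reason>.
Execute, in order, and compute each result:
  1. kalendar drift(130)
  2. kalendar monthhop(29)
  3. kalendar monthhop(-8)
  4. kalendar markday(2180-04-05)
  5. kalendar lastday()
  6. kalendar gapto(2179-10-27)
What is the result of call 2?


==> kalendar drift(130)
<== 2082-08-04
==> kalendar monthhop(29)
<== 2085-01-04
==> kalendar monthhop(-8)
<== 2084-05-04
==> kalendar markday(2180-04-05)
<== 2180-04-05
==> kalendar lastday()
<== 2180-04-30
==> kalendar gapto(2179-10-27)
<== -186

Answer: 2085-01-04


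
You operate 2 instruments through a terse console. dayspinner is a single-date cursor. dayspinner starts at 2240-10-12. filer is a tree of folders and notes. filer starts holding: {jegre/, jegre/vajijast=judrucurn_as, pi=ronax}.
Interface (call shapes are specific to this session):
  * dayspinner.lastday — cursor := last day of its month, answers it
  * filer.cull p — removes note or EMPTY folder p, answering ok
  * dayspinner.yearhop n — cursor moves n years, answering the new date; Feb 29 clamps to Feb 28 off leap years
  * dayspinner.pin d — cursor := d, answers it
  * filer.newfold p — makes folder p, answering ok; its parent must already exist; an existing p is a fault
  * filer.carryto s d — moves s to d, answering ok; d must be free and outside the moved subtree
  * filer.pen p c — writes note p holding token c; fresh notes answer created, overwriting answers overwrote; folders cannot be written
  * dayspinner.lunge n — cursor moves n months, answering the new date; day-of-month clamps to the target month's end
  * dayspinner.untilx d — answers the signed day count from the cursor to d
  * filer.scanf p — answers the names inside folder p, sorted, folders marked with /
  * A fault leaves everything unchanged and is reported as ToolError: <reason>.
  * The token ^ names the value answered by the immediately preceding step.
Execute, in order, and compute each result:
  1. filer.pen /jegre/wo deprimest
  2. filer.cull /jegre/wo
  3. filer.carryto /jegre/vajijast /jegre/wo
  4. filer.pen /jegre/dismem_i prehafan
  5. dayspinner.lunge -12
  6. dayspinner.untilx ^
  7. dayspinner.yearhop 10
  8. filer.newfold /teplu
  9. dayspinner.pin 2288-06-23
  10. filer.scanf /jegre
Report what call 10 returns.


-> filer.pen(p='/jegre/wo', c='deprimest')
<- created
-> filer.cull(p='/jegre/wo')
<- ok
-> filer.carryto(s='/jegre/vajijast', d='/jegre/wo')
<- ok
-> filer.pen(p='/jegre/dismem_i', c='prehafan')
<- created
-> dayspinner.lunge(n='-12')
<- 2239-10-12
-> dayspinner.untilx(d='^')
<- 0
-> dayspinner.yearhop(n='10')
<- 2249-10-12
-> filer.newfold(p='/teplu')
<- ok
-> dayspinner.pin(d='2288-06-23')
<- 2288-06-23
-> filer.scanf(p='/jegre')
<- [dismem_i, wo]

Answer: [dismem_i, wo]


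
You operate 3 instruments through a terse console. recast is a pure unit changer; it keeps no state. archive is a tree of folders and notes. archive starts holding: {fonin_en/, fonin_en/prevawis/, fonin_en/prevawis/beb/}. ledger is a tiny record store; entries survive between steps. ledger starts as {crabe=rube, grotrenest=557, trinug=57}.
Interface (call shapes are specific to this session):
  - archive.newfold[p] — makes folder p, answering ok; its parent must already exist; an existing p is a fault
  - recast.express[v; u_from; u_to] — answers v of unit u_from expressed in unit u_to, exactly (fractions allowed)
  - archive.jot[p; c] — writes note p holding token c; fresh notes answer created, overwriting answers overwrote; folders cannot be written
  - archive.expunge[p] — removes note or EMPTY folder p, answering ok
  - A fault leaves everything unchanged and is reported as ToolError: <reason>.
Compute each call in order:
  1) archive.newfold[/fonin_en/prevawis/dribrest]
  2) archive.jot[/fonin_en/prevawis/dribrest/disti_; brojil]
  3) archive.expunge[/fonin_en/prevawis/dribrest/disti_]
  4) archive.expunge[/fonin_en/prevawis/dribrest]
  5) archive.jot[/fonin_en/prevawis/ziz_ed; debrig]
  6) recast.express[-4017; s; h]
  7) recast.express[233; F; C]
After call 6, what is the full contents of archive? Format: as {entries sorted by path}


Answer: {fonin_en/, fonin_en/prevawis/, fonin_en/prevawis/beb/, fonin_en/prevawis/ziz_ed=debrig}

Derivation:
>> archive.newfold(p='/fonin_en/prevawis/dribrest')
<< ok
>> archive.jot(p='/fonin_en/prevawis/dribrest/disti_', c='brojil')
<< created
>> archive.expunge(p='/fonin_en/prevawis/dribrest/disti_')
<< ok
>> archive.expunge(p='/fonin_en/prevawis/dribrest')
<< ok
>> archive.jot(p='/fonin_en/prevawis/ziz_ed', c='debrig')
<< created
>> recast.express(v='-4017', u_from='s', u_to='h')
<< -1339/1200
>> recast.express(v='233', u_from='F', u_to='C')
<< 335/3


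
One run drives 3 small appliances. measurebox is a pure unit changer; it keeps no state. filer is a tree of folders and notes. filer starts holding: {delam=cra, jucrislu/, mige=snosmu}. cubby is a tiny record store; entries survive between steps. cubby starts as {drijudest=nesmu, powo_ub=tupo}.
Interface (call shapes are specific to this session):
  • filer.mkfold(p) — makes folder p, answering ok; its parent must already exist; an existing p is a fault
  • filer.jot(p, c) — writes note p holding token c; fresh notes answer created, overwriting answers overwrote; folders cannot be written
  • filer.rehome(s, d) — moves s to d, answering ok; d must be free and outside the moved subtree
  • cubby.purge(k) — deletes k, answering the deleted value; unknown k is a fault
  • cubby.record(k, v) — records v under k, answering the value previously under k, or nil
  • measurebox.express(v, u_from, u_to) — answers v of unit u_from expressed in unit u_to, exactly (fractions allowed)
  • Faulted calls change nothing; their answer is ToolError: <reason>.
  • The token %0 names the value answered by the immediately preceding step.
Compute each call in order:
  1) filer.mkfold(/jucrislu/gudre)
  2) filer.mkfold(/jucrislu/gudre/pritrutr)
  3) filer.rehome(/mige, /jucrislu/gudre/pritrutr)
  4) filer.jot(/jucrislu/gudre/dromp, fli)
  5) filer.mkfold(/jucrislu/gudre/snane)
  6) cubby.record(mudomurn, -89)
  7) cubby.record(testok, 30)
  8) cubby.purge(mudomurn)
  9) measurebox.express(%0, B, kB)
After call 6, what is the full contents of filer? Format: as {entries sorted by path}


Answer: {delam=cra, jucrislu/, jucrislu/gudre/, jucrislu/gudre/dromp=fli, jucrislu/gudre/pritrutr/, jucrislu/gudre/snane/, mige=snosmu}

Derivation:
Act: mkfold[p='/jucrislu/gudre']
Obs: ok
Act: mkfold[p='/jucrislu/gudre/pritrutr']
Obs: ok
Act: rehome[s='/mige'; d='/jucrislu/gudre/pritrutr']
Obs: ToolError: exists
Act: jot[p='/jucrislu/gudre/dromp'; c='fli']
Obs: created
Act: mkfold[p='/jucrislu/gudre/snane']
Obs: ok
Act: record[k='mudomurn'; v='-89']
Obs: nil
Act: record[k='testok'; v='30']
Obs: nil
Act: purge[k='mudomurn']
Obs: -89
Act: express[v='%0'; u_from='B'; u_to='kB']
Obs: -89/1000


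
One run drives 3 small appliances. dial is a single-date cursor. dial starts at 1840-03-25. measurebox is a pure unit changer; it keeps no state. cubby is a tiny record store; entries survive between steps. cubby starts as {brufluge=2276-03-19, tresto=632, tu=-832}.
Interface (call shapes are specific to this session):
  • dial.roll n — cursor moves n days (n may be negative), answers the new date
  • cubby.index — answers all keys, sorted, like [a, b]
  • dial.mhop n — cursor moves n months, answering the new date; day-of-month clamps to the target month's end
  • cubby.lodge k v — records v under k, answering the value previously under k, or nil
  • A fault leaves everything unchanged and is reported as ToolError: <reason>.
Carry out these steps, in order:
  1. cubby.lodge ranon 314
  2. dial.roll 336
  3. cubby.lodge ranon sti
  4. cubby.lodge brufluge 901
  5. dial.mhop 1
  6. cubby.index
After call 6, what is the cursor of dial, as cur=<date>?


Answer: cur=1841-03-24

Derivation:
-- lodge(k=ranon, v=314) -> nil
-- roll(n=336) -> 1841-02-24
-- lodge(k=ranon, v=sti) -> 314
-- lodge(k=brufluge, v=901) -> 2276-03-19
-- mhop(n=1) -> 1841-03-24
-- index() -> [brufluge, ranon, tresto, tu]


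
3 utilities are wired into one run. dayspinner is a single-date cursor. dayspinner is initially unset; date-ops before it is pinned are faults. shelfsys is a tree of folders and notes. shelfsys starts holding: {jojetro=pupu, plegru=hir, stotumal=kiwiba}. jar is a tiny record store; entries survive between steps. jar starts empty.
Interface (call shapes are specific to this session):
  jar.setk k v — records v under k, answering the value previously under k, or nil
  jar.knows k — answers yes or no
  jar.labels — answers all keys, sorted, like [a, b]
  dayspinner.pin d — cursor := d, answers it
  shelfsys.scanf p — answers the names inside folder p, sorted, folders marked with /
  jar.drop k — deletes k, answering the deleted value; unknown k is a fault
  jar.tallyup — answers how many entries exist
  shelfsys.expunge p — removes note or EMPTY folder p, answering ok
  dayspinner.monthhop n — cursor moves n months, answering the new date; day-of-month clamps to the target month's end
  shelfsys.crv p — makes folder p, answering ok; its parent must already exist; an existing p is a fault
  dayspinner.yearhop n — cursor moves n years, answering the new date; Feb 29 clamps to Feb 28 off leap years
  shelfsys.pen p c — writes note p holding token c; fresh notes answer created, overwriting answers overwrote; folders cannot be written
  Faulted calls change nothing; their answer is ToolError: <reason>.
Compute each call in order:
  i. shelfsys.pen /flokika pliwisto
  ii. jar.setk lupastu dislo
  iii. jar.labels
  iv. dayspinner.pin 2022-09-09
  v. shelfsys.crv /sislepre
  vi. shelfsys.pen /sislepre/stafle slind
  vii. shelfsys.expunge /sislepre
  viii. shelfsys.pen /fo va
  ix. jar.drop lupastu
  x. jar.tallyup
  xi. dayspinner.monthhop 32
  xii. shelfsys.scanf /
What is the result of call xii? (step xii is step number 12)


Answer: [flokika, fo, jojetro, plegru, sislepre/, stotumal]

Derivation:
;; 1. shelfsys.pen(p→/flokika, c→pliwisto) == created
;; 2. jar.setk(k→lupastu, v→dislo) == nil
;; 3. jar.labels() == [lupastu]
;; 4. dayspinner.pin(d→2022-09-09) == 2022-09-09
;; 5. shelfsys.crv(p→/sislepre) == ok
;; 6. shelfsys.pen(p→/sislepre/stafle, c→slind) == created
;; 7. shelfsys.expunge(p→/sislepre) == ToolError: not empty
;; 8. shelfsys.pen(p→/fo, c→va) == created
;; 9. jar.drop(k→lupastu) == dislo
;; 10. jar.tallyup() == 0
;; 11. dayspinner.monthhop(n→32) == 2025-05-09
;; 12. shelfsys.scanf(p→/) == [flokika, fo, jojetro, plegru, sislepre/, stotumal]


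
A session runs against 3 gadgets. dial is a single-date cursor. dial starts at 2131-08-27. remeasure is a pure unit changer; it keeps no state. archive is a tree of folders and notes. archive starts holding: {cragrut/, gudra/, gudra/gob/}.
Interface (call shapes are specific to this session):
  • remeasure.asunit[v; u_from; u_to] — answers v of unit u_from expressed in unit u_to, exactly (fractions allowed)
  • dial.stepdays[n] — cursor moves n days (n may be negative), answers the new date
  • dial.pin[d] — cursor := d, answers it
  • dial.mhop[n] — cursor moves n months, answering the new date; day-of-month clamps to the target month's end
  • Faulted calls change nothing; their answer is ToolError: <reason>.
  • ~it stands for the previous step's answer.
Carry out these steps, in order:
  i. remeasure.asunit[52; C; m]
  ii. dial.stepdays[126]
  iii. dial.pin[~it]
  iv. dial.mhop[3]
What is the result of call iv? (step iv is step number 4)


Answer: 2132-03-31

Derivation:
[in] asunit v: 52 u_from: C u_to: m
= ToolError: incompatible units
[in] stepdays n: 126
= 2131-12-31
[in] pin d: ~it
= 2131-12-31
[in] mhop n: 3
= 2132-03-31


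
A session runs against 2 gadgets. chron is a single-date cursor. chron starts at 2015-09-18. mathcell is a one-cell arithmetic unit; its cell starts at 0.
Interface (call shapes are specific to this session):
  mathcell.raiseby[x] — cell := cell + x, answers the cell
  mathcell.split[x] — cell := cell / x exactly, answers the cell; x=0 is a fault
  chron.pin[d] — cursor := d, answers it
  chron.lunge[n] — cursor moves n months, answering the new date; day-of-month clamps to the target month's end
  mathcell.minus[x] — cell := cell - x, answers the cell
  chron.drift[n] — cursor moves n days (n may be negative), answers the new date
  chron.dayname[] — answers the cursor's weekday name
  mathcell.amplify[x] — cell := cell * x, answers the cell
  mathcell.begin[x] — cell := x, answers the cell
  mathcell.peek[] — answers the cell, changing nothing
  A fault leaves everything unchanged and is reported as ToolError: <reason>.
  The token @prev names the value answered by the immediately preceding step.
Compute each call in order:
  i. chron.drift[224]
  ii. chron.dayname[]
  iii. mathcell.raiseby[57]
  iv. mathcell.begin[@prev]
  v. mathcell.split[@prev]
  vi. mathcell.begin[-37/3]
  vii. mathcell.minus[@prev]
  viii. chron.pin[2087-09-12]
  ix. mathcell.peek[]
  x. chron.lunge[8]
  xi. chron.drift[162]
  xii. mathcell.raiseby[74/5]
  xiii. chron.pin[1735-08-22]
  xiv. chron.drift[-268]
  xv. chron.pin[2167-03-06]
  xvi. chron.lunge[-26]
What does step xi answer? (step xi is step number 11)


-> drift(n→224)
<- 2016-04-29
-> dayname()
<- Friday
-> raiseby(x→57)
<- 57
-> begin(x→@prev)
<- 57
-> split(x→@prev)
<- 1
-> begin(x→-37/3)
<- -37/3
-> minus(x→@prev)
<- 0
-> pin(d→2087-09-12)
<- 2087-09-12
-> peek()
<- 0
-> lunge(n→8)
<- 2088-05-12
-> drift(n→162)
<- 2088-10-21
-> raiseby(x→74/5)
<- 74/5
-> pin(d→1735-08-22)
<- 1735-08-22
-> drift(n→-268)
<- 1734-11-27
-> pin(d→2167-03-06)
<- 2167-03-06
-> lunge(n→-26)
<- 2165-01-06

Answer: 2088-10-21


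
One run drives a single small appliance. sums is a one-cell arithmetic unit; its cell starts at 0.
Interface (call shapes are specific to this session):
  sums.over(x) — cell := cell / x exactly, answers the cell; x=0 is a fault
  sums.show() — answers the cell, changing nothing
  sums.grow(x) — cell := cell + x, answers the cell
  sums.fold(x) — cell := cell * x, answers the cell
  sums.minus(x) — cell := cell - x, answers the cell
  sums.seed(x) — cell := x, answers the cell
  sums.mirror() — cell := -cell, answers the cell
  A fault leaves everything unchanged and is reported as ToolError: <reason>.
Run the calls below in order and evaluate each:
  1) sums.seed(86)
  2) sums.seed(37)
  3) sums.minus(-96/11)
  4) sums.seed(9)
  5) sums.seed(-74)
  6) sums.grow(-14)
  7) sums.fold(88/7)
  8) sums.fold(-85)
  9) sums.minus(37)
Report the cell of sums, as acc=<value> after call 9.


Next I call sums.seed with x='86', which returns 86.
Then sums.seed with x='37', giving 37.
I call sums.minus with x='-96/11', which returns 503/11.
Calling sums.seed with x='9', — result: 9.
Using sums.seed with x='-74', yielding -74.
Next I call sums.grow with x='-14', which returns -88.
Next I call sums.fold with x='88/7', → -7744/7.
I invoke sums.fold with x='-85', and get 658240/7.
I try sums.minus with x='37', giving 657981/7.

Answer: acc=657981/7


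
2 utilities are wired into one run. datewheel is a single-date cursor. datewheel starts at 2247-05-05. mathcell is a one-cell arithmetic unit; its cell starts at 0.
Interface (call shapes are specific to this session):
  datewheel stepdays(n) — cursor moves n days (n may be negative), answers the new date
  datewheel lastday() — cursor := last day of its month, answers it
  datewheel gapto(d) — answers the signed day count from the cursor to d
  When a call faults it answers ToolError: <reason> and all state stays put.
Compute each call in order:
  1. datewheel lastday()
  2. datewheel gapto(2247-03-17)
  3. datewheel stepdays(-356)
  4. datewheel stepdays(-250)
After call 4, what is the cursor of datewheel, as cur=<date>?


Answer: cur=2245-10-02

Derivation:
# 1. datewheel lastday() == 2247-05-31
# 2. datewheel gapto(2247-03-17) == -75
# 3. datewheel stepdays(-356) == 2246-06-09
# 4. datewheel stepdays(-250) == 2245-10-02


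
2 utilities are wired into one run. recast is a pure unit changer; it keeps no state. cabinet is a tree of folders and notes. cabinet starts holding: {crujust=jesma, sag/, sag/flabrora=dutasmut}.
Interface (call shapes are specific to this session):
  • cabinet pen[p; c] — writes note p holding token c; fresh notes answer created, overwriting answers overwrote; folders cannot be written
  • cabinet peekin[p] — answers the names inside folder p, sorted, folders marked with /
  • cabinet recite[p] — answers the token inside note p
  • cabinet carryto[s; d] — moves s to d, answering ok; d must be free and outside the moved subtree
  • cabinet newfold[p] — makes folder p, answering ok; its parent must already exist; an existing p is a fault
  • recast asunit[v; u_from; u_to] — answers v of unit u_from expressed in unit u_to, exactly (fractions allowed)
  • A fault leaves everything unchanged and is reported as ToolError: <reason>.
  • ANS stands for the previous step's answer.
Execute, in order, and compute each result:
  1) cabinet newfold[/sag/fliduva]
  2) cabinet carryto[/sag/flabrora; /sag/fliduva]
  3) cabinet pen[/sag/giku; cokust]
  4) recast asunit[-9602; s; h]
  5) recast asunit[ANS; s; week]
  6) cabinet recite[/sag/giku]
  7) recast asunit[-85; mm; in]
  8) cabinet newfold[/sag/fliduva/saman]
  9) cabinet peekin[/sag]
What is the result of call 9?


$ cabinet newfold p=/sag/fliduva
  ok
$ cabinet carryto s=/sag/flabrora d=/sag/fliduva
  ToolError: exists
$ cabinet pen p=/sag/giku c=cokust
  created
$ recast asunit v=-9602 u_from=s u_to=h
  -4801/1800
$ recast asunit v=ANS u_from=s u_to=week
  -4801/1088640000
$ cabinet recite p=/sag/giku
  cokust
$ recast asunit v=-85 u_from=mm u_to=in
  -425/127
$ cabinet newfold p=/sag/fliduva/saman
  ok
$ cabinet peekin p=/sag
  [flabrora, fliduva/, giku]

Answer: [flabrora, fliduva/, giku]


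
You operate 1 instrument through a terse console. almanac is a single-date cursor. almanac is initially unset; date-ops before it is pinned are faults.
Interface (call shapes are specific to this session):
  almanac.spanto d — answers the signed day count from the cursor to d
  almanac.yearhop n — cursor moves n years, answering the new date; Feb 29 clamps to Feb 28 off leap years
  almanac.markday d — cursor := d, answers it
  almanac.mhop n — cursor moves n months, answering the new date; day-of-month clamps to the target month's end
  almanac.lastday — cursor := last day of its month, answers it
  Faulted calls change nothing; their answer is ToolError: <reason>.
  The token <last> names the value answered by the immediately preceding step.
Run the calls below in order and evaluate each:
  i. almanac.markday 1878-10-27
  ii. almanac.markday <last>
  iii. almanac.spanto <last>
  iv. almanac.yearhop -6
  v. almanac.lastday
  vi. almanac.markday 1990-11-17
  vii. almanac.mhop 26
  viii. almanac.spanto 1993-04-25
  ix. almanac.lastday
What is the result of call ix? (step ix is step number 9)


Answer: 1993-01-31

Derivation:
% almanac.markday d='1878-10-27'
= 1878-10-27
% almanac.markday d='<last>'
= 1878-10-27
% almanac.spanto d='<last>'
= 0
% almanac.yearhop n='-6'
= 1872-10-27
% almanac.lastday
= 1872-10-31
% almanac.markday d='1990-11-17'
= 1990-11-17
% almanac.mhop n='26'
= 1993-01-17
% almanac.spanto d='1993-04-25'
= 98
% almanac.lastday
= 1993-01-31


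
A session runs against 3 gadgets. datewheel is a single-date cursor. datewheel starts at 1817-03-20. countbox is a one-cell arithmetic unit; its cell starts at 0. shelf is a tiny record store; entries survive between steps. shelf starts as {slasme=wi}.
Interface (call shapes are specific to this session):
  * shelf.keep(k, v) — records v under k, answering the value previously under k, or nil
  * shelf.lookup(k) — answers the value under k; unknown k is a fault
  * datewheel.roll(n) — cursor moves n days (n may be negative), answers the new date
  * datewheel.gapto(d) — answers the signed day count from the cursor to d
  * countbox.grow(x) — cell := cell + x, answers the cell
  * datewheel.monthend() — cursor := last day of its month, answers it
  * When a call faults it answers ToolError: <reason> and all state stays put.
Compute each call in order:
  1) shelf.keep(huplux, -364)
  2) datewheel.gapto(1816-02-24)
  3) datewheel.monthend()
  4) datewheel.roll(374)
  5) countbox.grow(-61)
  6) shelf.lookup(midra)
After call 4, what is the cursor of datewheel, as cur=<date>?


# keep(k=huplux, v=-364) => nil
# gapto(d=1816-02-24) => -390
# monthend() => 1817-03-31
# roll(n=374) => 1818-04-09
# grow(x=-61) => -61
# lookup(k=midra) => ToolError: no such key midra

Answer: cur=1818-04-09


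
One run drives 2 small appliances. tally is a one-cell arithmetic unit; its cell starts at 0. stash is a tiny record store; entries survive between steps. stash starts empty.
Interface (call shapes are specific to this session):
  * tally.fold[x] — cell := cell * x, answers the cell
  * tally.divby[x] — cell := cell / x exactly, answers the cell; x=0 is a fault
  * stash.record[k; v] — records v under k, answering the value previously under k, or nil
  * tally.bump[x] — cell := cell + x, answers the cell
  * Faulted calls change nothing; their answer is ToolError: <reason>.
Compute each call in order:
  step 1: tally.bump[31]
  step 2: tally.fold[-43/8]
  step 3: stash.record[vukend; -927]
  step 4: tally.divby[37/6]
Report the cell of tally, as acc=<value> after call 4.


Answer: acc=-3999/148

Derivation:
Invoking tally.bump passing 31, — result: 31.
I call tally.fold passing -43/8, and get -1333/8.
I try stash.record passing vukend, -927, and get nil.
I try tally.divby passing 37/6, and observe -3999/148.


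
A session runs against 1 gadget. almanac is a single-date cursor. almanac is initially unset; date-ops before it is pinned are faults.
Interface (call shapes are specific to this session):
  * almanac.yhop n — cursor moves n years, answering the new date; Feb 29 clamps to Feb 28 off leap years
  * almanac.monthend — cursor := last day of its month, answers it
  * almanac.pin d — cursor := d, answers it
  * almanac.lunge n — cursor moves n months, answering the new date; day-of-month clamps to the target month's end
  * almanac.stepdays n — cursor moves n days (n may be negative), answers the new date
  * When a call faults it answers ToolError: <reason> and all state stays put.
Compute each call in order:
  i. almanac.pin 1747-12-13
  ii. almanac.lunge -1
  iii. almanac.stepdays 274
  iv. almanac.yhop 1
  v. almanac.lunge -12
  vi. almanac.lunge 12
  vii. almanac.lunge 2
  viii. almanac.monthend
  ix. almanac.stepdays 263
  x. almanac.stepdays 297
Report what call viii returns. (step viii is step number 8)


Answer: 1749-10-31

Derivation:
% almanac.pin d=1747-12-13
:: 1747-12-13
% almanac.lunge n=-1
:: 1747-11-13
% almanac.stepdays n=274
:: 1748-08-13
% almanac.yhop n=1
:: 1749-08-13
% almanac.lunge n=-12
:: 1748-08-13
% almanac.lunge n=12
:: 1749-08-13
% almanac.lunge n=2
:: 1749-10-13
% almanac.monthend
:: 1749-10-31
% almanac.stepdays n=263
:: 1750-07-21
% almanac.stepdays n=297
:: 1751-05-14


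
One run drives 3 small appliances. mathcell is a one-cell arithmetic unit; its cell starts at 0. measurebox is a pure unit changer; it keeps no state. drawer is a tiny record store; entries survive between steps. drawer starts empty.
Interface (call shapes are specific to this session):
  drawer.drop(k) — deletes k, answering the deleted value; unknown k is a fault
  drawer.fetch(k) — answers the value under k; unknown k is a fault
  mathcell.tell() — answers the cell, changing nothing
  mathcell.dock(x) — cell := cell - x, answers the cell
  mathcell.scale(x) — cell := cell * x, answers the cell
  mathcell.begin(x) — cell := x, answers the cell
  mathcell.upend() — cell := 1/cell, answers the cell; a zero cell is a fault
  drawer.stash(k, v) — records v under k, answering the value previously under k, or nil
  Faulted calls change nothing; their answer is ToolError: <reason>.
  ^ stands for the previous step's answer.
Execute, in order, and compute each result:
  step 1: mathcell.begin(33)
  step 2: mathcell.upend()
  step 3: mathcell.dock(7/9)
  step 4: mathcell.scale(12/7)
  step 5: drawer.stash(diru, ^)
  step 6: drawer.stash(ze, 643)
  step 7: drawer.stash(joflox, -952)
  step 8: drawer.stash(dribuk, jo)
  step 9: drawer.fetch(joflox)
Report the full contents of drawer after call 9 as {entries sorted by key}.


> mathcell.begin x: 33
= 33
> mathcell.upend
= 1/33
> mathcell.dock x: 7/9
= -74/99
> mathcell.scale x: 12/7
= -296/231
> drawer.stash k: diru v: ^
= nil
> drawer.stash k: ze v: 643
= nil
> drawer.stash k: joflox v: -952
= nil
> drawer.stash k: dribuk v: jo
= nil
> drawer.fetch k: joflox
= -952

Answer: {diru=-296/231, dribuk=jo, joflox=-952, ze=643}


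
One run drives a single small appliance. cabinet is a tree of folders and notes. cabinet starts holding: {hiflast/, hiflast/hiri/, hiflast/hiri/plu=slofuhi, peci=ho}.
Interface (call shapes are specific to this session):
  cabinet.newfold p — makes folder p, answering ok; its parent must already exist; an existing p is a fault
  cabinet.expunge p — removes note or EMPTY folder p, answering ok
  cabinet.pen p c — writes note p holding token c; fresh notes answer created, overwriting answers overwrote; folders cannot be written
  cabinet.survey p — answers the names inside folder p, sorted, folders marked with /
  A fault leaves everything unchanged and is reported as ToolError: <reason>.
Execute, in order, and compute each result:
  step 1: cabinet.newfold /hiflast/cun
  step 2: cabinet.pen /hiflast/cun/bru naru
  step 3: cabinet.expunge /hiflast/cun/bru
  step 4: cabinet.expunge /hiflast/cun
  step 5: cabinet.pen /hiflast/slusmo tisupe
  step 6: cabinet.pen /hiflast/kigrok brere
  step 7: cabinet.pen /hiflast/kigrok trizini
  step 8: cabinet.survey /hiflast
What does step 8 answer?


Answer: [hiri/, kigrok, slusmo]

Derivation:
$ newfold /hiflast/cun
= ok
$ pen /hiflast/cun/bru naru
= created
$ expunge /hiflast/cun/bru
= ok
$ expunge /hiflast/cun
= ok
$ pen /hiflast/slusmo tisupe
= created
$ pen /hiflast/kigrok brere
= created
$ pen /hiflast/kigrok trizini
= overwrote
$ survey /hiflast
= [hiri/, kigrok, slusmo]


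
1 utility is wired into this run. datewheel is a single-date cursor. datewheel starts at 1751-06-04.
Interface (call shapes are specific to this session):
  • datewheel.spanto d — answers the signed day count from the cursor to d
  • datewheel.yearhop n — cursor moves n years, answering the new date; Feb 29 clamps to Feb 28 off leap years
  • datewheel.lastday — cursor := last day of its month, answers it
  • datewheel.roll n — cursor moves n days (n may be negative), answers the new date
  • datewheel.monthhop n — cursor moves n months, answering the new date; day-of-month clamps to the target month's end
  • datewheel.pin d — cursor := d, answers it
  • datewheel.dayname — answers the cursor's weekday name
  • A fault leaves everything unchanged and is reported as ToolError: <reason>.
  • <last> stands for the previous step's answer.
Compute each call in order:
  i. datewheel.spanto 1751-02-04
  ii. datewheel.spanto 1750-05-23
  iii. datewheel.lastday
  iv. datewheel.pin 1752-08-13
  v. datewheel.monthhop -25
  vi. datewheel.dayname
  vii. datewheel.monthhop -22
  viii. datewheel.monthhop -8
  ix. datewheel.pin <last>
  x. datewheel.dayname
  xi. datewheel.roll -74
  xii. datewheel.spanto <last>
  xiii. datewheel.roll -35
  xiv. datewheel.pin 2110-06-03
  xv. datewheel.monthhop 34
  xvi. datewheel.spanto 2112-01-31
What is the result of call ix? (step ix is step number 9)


[in] datewheel.spanto d=1751-02-04
[out] -120
[in] datewheel.spanto d=1750-05-23
[out] -377
[in] datewheel.lastday
[out] 1751-06-30
[in] datewheel.pin d=1752-08-13
[out] 1752-08-13
[in] datewheel.monthhop n=-25
[out] 1750-07-13
[in] datewheel.dayname
[out] Monday
[in] datewheel.monthhop n=-22
[out] 1748-09-13
[in] datewheel.monthhop n=-8
[out] 1748-01-13
[in] datewheel.pin d=<last>
[out] 1748-01-13
[in] datewheel.dayname
[out] Saturday
[in] datewheel.roll n=-74
[out] 1747-10-31
[in] datewheel.spanto d=<last>
[out] 0
[in] datewheel.roll n=-35
[out] 1747-09-26
[in] datewheel.pin d=2110-06-03
[out] 2110-06-03
[in] datewheel.monthhop n=34
[out] 2113-04-03
[in] datewheel.spanto d=2112-01-31
[out] -428

Answer: 1748-01-13


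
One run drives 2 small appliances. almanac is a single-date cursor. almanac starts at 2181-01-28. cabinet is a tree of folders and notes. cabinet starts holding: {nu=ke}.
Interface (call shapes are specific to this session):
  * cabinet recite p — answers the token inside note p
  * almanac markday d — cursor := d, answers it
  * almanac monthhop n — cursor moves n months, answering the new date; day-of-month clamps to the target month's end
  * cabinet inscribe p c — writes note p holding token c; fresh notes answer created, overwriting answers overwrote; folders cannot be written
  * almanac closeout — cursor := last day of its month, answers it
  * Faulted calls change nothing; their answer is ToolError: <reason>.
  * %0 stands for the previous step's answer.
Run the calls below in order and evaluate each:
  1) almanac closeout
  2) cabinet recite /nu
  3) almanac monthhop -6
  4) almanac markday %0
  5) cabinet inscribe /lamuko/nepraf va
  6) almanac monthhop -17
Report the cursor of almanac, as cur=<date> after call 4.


! almanac closeout() ~> 2181-01-31
! cabinet recite(p: /nu) ~> ke
! almanac monthhop(n: -6) ~> 2180-07-31
! almanac markday(d: %0) ~> 2180-07-31
! cabinet inscribe(p: /lamuko/nepraf, c: va) ~> ToolError: no parent
! almanac monthhop(n: -17) ~> 2179-02-28

Answer: cur=2180-07-31


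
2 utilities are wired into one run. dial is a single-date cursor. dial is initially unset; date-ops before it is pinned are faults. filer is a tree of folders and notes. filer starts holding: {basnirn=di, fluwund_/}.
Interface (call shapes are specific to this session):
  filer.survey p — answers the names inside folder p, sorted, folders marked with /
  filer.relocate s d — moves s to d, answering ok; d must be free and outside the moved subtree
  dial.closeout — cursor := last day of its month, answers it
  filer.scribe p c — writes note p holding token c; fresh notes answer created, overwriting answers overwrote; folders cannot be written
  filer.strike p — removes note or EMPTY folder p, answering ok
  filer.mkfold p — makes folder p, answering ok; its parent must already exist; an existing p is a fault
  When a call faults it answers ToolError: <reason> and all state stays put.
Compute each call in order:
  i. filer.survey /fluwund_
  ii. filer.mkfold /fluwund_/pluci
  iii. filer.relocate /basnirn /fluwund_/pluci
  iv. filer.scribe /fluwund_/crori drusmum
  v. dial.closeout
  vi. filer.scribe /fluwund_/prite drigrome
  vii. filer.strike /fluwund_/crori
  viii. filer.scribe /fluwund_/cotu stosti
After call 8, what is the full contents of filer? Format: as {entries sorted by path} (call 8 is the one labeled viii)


Answer: {basnirn=di, fluwund_/, fluwund_/cotu=stosti, fluwund_/pluci/, fluwund_/prite=drigrome}

Derivation:
→ filer.survey(/fluwund_)
← []
→ filer.mkfold(/fluwund_/pluci)
← ok
→ filer.relocate(/basnirn, /fluwund_/pluci)
← ToolError: exists
→ filer.scribe(/fluwund_/crori, drusmum)
← created
→ dial.closeout()
← ToolError: no date set
→ filer.scribe(/fluwund_/prite, drigrome)
← created
→ filer.strike(/fluwund_/crori)
← ok
→ filer.scribe(/fluwund_/cotu, stosti)
← created


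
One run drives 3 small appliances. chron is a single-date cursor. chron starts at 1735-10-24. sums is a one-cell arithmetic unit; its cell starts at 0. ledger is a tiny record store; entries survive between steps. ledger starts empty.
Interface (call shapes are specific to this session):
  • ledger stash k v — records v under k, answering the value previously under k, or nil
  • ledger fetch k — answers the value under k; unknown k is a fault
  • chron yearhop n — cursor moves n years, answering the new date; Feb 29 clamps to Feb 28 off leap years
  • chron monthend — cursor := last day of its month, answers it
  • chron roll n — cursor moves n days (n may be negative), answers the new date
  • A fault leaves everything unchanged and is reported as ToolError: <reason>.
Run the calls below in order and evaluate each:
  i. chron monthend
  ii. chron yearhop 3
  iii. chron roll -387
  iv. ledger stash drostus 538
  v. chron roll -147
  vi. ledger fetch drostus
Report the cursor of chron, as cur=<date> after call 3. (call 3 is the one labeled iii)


Act: chron monthend[]
Obs: 1735-10-31
Act: chron yearhop[n='3']
Obs: 1738-10-31
Act: chron roll[n='-387']
Obs: 1737-10-09
Act: ledger stash[k='drostus'; v='538']
Obs: nil
Act: chron roll[n='-147']
Obs: 1737-05-15
Act: ledger fetch[k='drostus']
Obs: 538

Answer: cur=1737-10-09


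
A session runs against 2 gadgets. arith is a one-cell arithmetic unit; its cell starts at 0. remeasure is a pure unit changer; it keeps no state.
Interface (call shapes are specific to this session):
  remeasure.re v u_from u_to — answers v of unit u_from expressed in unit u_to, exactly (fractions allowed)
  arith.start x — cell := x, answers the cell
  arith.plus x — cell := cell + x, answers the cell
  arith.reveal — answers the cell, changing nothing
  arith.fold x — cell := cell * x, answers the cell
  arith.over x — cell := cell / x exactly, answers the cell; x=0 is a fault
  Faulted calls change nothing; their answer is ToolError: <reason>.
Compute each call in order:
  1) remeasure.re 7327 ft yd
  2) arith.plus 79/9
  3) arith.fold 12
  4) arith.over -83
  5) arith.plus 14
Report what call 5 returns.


% remeasure.re v='7327' u_from='ft' u_to='yd'
:: 7327/3
% arith.plus x='79/9'
:: 79/9
% arith.fold x='12'
:: 316/3
% arith.over x='-83'
:: -316/249
% arith.plus x='14'
:: 3170/249

Answer: 3170/249


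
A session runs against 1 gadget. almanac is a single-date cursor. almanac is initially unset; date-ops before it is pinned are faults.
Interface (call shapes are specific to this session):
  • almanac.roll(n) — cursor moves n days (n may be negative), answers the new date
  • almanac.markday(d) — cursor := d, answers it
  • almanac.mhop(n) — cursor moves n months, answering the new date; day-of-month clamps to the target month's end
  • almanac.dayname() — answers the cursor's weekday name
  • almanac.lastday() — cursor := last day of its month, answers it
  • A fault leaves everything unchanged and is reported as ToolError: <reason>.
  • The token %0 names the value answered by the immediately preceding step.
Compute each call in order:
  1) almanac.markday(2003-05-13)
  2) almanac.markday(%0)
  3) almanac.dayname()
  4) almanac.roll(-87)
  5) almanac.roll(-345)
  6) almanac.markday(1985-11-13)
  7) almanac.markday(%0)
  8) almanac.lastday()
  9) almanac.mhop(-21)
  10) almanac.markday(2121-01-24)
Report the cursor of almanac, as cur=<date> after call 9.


! 1. almanac.markday(d→2003-05-13) == 2003-05-13
! 2. almanac.markday(d→%0) == 2003-05-13
! 3. almanac.dayname() == Tuesday
! 4. almanac.roll(n→-87) == 2003-02-15
! 5. almanac.roll(n→-345) == 2002-03-07
! 6. almanac.markday(d→1985-11-13) == 1985-11-13
! 7. almanac.markday(d→%0) == 1985-11-13
! 8. almanac.lastday() == 1985-11-30
! 9. almanac.mhop(n→-21) == 1984-02-29
! 10. almanac.markday(d→2121-01-24) == 2121-01-24

Answer: cur=1984-02-29


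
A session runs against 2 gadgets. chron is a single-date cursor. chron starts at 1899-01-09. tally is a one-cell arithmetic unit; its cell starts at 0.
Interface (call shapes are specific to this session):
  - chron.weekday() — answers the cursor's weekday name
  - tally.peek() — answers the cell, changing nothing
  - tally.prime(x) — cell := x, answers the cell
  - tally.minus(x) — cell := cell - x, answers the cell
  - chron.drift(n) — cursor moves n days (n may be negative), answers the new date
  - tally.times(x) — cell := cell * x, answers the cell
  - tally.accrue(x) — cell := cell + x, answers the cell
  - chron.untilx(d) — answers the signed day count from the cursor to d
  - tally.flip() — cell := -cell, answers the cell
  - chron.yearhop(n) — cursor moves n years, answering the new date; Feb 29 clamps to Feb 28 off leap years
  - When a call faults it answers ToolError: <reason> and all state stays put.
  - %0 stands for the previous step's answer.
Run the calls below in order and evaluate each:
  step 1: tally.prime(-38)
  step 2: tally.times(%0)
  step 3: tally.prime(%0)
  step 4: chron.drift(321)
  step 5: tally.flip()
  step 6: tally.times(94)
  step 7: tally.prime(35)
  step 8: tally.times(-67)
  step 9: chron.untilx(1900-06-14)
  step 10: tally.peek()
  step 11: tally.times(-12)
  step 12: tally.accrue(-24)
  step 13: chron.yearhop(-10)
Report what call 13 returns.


Answer: 1889-11-26

Derivation:
>>> prime x='-38'
[out] -38
>>> times x='%0'
[out] 1444
>>> prime x='%0'
[out] 1444
>>> drift n='321'
[out] 1899-11-26
>>> flip
[out] -1444
>>> times x='94'
[out] -135736
>>> prime x='35'
[out] 35
>>> times x='-67'
[out] -2345
>>> untilx d='1900-06-14'
[out] 200
>>> peek
[out] -2345
>>> times x='-12'
[out] 28140
>>> accrue x='-24'
[out] 28116
>>> yearhop n='-10'
[out] 1889-11-26
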